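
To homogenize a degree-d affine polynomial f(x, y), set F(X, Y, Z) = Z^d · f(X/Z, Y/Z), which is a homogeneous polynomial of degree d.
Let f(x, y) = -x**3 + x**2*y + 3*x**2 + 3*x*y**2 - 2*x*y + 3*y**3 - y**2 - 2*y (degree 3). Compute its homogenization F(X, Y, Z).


F(X, Y, Z) = -X**3 + X**2*Y + 3*X**2*Z + 3*X*Y**2 - 2*X*Y*Z + 3*Y**3 - Y**2*Z - 2*Y*Z**2

deg(f) = 3.
Substitute x = X/Z, y = Y/Z into f, then multiply by Z^3.
  monomial -1·x^3·y^0 ↦ -1·X^3·Y^0·Z^0.
  monomial 1·x^2·y^1 ↦ 1·X^2·Y^1·Z^0.
  monomial 3·x^2·y^0 ↦ 3·X^2·Y^0·Z^1.
  monomial 3·x^1·y^2 ↦ 3·X^1·Y^2·Z^0.
  monomial -2·x^1·y^1 ↦ -2·X^1·Y^1·Z^1.
  monomial 3·x^0·y^3 ↦ 3·X^0·Y^3·Z^0.
  monomial -1·x^0·y^2 ↦ -1·X^0·Y^2·Z^1.
  monomial -2·x^0·y^1 ↦ -2·X^0·Y^1·Z^2.
Collecting: F(X, Y, Z) = -X**3 + X**2*Y + 3*X**2*Z + 3*X*Y**2 - 2*X*Y*Z + 3*Y**3 - Y**2*Z - 2*Y*Z**2.


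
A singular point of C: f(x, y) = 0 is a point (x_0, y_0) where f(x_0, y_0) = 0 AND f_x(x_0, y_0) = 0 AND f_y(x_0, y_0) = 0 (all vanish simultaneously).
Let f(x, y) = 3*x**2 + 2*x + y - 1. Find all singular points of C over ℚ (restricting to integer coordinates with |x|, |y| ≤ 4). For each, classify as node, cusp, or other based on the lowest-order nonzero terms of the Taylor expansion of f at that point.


No singular points in the scanned grid; C is smooth there.

Compute partial derivatives:
  f_x = 6*x + 2.
  f_y = 1.
f_y = 1 is a nonzero constant, so f_y never vanishes: no point (x, y) can satisfy f = f_x = f_y = 0. In particular no (x, y) ∈ {−4, ..., 4}² is singular; the curve is smooth.


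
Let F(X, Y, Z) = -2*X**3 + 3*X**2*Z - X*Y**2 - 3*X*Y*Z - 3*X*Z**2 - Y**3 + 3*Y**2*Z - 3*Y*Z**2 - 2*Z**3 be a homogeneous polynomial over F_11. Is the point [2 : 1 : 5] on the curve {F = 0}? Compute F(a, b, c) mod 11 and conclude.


F(2,1,5) ≡ 2 (mod 11); P is NOT on the curve.

Evaluate F(2, 1, 5) term-by-term (mod 11).
  -2*X**3 ↦ -2·8·1·1 = -16
  3*X**2*Z ↦ 3·4·1·5 = 60
  -X*Y**2 ↦ -1·2·1·1 = -2
  -3*X*Y*Z ↦ -3·2·1·5 = -30
  -3*X*Z**2 ↦ -3·2·1·25 = -150
  -Y**3 ↦ -1·1·1·1 = -1
  3*Y**2*Z ↦ 3·1·1·5 = 15
  -3*Y*Z**2 ↦ -3·1·1·25 = -75
  -2*Z**3 ↦ -2·1·1·125 = -250
Sum: F(2, 1, 5) = (-16) + (60) + (-2) + (-30) + (-150) + (-1) + (15) + (-75) + (-250) = -449.
Reducing mod 11: -449 ≡ 2 (mod 11).
Since F(a, b, c) ≡ 2 ≠ 0 (mod 11), P does NOT lie on the curve.


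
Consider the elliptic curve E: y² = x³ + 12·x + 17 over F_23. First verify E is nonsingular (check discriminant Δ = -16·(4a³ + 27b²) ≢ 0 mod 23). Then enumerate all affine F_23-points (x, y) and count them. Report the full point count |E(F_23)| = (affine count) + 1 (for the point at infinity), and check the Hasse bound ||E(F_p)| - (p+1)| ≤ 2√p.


Affine points = {(2, 7), (2, 16), (5, 8), (5, 15), (6, 11), (6, 12), (8, 2), (8, 21), (9, 7), (9, 16), (11, 10), (11, 13), (12, 7), (12, 16), (13, 1), (13, 22), (14, 10), (14, 13), (16, 2), (16, 21), (18, 4), (18, 19), (20, 0), (21, 10), (21, 13), (22, 2), (22, 21)}; affine count = 27; |E(F_23)| = 28.

Discriminant check: Δ ∝ 4a³ + 27b² = 4·12³ + 27·17² = 4·1728 + 27·289 ≡ 18 (mod 23). Nonzero ⇒ E is nonsingular.
For each x ∈ F_23, compute rhs = x³ + 12·x + 17 mod 23, then count y ∈ F_23 with y² ≡ rhs.
  x = 0: rhs = 17, matching y values: none (0 points).
  x = 1: rhs = 7, matching y values: none (0 points).
  x = 2: rhs = 3, matching y values: 7, 16 (2 points).
  x = 3: rhs = 11, matching y values: none (0 points).
  x = 4: rhs = 14, matching y values: none (0 points).
  x = 5: rhs = 18, matching y values: 8, 15 (2 points).
  x = 6: rhs = 6, matching y values: 11, 12 (2 points).
  x = 7: rhs = 7, matching y values: none (0 points).
  x = 8: rhs = 4, matching y values: 2, 21 (2 points).
  x = 9: rhs = 3, matching y values: 7, 16 (2 points).
  x = 10: rhs = 10, matching y values: none (0 points).
  x = 11: rhs = 8, matching y values: 10, 13 (2 points).
  x = 12: rhs = 3, matching y values: 7, 16 (2 points).
  x = 13: rhs = 1, matching y values: 1, 22 (2 points).
  x = 14: rhs = 8, matching y values: 10, 13 (2 points).
  x = 15: rhs = 7, matching y values: none (0 points).
  x = 16: rhs = 4, matching y values: 2, 21 (2 points).
  x = 17: rhs = 5, matching y values: none (0 points).
  x = 18: rhs = 16, matching y values: 4, 19 (2 points).
  x = 19: rhs = 20, matching y values: none (0 points).
  x = 20: rhs = 0, matching y values: 0 (1 points).
  x = 21: rhs = 8, matching y values: 10, 13 (2 points).
  x = 22: rhs = 4, matching y values: 2, 21 (2 points).
Total affine count: 27.
Full point count |E(F_23)| = 27 + 1 = 28.
Hasse bound: |28 − (23+1)| = |4| = 4 ≤ 2√23 ≈ 9.5917 ✓.


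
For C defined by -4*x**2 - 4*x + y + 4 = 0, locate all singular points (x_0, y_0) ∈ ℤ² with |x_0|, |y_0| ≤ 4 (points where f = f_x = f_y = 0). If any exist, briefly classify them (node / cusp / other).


No singular points in the scanned grid; C is smooth there.

Compute partial derivatives:
  f_x = -8*x - 4.
  f_y = 1.
f_y = 1 is a nonzero constant, so f_y never vanishes: no point (x, y) can satisfy f = f_x = f_y = 0. In particular no (x, y) ∈ {−4, ..., 4}² is singular; the curve is smooth.


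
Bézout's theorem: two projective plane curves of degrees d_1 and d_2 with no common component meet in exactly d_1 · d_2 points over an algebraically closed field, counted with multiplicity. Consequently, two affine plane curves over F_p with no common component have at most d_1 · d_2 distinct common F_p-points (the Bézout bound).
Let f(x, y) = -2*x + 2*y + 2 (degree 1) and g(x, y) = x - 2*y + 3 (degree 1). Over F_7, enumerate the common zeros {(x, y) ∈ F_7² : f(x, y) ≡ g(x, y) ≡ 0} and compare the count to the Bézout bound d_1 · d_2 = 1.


Common zeros: {(5, 4)}; count = 1; Bézout bound = 1.

deg(f) = 1, deg(g) = 1, so Bézout bound = 1.
Scan x ∈ F_7. For each x, list the y ∈ F_7 with f(x, y) ≡ 0 and those with g(x, y) ≡ 0 (mod 7); the common zeros in that column are the intersection.
  x = 0: f ≡ 0 at y ∈ {6}; g ≡ 0 at y ∈ {5}; common: ∅.
  x = 1: f ≡ 0 at y ∈ {0}; g ≡ 0 at y ∈ {2}; common: ∅.
  x = 2: f ≡ 0 at y ∈ {1}; g ≡ 0 at y ∈ {6}; common: ∅.
  x = 3: f ≡ 0 at y ∈ {2}; g ≡ 0 at y ∈ {3}; common: ∅.
  x = 4: f ≡ 0 at y ∈ {3}; g ≡ 0 at y ∈ {0}; common: ∅.
  x = 5: f ≡ 0 at y ∈ {4}; g ≡ 0 at y ∈ {4}; common: {4}.
  x = 6: f ≡ 0 at y ∈ {5}; g ≡ 0 at y ∈ {1}; common: ∅.
Collecting: common zeros = {(5, 4)}, so the count is 1.
Comparison with the Bézout bound: 1 ≤ 1 = deg(f)·deg(g), as expected for curves with no common component (the bound is attained).


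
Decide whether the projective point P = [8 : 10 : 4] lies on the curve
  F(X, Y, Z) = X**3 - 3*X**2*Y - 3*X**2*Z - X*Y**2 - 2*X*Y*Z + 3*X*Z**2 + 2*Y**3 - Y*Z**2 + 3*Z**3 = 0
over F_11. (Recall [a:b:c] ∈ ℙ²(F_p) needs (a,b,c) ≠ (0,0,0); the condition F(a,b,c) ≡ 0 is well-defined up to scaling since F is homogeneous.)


F(8,10,4) ≡ 10 (mod 11); P is NOT on the curve.

Evaluate F(8, 10, 4) term-by-term (mod 11).
  X**3 ↦ 1·512·1·1 = 512
  -3*X**2*Y ↦ -3·64·10·1 = -1920
  -3*X**2*Z ↦ -3·64·1·4 = -768
  -X*Y**2 ↦ -1·8·100·1 = -800
  -2*X*Y*Z ↦ -2·8·10·4 = -640
  3*X*Z**2 ↦ 3·8·1·16 = 384
  2*Y**3 ↦ 2·1·1000·1 = 2000
  -Y*Z**2 ↦ -1·1·10·16 = -160
  3*Z**3 ↦ 3·1·1·64 = 192
Sum: F(8, 10, 4) = (512) + (-1920) + (-768) + (-800) + (-640) + (384) + (2000) + (-160) + (192) = -1200.
Reducing mod 11: -1200 ≡ 10 (mod 11).
Since F(a, b, c) ≡ 10 ≠ 0 (mod 11), P does NOT lie on the curve.


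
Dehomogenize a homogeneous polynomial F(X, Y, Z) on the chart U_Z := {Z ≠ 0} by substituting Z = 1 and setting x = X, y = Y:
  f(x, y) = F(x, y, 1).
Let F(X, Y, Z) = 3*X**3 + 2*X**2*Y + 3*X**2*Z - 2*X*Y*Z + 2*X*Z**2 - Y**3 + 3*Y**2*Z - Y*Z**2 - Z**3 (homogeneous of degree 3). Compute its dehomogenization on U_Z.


f(x, y) = 3*x**3 + 2*x**2*y + 3*x**2 - 2*x*y + 2*x - y**3 + 3*y**2 - y - 1

On U_Z we set Z = 1. Each monomial c·X^i·Y^j·Z^k in F becomes c·x^i·y^j·1^k = c·x^i·y^j.
Substituting Z = 1: F(X, Y, 1) = 3*x**3 + 2*x**2*y + 3*x**2 - 2*x*y + 2*x - y**3 + 3*y**2 - y - 1.
Note: deg(f) ≤ deg(F) = 3; strict inequality happens when F is divisible by Z (lost terms).


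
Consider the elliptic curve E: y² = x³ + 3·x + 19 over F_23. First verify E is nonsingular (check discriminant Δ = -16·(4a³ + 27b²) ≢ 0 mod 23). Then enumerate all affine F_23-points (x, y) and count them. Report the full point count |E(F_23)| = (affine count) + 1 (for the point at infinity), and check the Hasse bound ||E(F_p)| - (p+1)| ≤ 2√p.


Affine points = {(1, 0), (3, 3), (3, 20), (4, 7), (4, 16), (6, 0), (8, 7), (8, 16), (9, 4), (9, 19), (11, 7), (11, 16), (12, 9), (12, 14), (13, 1), (13, 22), (15, 9), (15, 14), (16, 0), (19, 9), (19, 14), (20, 11), (20, 12)}; affine count = 23; |E(F_23)| = 24.

Discriminant check: Δ ∝ 4a³ + 27b² = 4·3³ + 27·19² = 4·27 + 27·361 ≡ 11 (mod 23). Nonzero ⇒ E is nonsingular.
For each x ∈ F_23, compute rhs = x³ + 3·x + 19 mod 23, then count y ∈ F_23 with y² ≡ rhs.
  x = 0: rhs = 19, matching y values: none (0 points).
  x = 1: rhs = 0, matching y values: 0 (1 points).
  x = 2: rhs = 10, matching y values: none (0 points).
  x = 3: rhs = 9, matching y values: 3, 20 (2 points).
  x = 4: rhs = 3, matching y values: 7, 16 (2 points).
  x = 5: rhs = 21, matching y values: none (0 points).
  x = 6: rhs = 0, matching y values: 0 (1 points).
  x = 7: rhs = 15, matching y values: none (0 points).
  x = 8: rhs = 3, matching y values: 7, 16 (2 points).
  x = 9: rhs = 16, matching y values: 4, 19 (2 points).
  x = 10: rhs = 14, matching y values: none (0 points).
  x = 11: rhs = 3, matching y values: 7, 16 (2 points).
  x = 12: rhs = 12, matching y values: 9, 14 (2 points).
  x = 13: rhs = 1, matching y values: 1, 22 (2 points).
  x = 14: rhs = 22, matching y values: none (0 points).
  x = 15: rhs = 12, matching y values: 9, 14 (2 points).
  x = 16: rhs = 0, matching y values: 0 (1 points).
  x = 17: rhs = 15, matching y values: none (0 points).
  x = 18: rhs = 17, matching y values: none (0 points).
  x = 19: rhs = 12, matching y values: 9, 14 (2 points).
  x = 20: rhs = 6, matching y values: 11, 12 (2 points).
  x = 21: rhs = 5, matching y values: none (0 points).
  x = 22: rhs = 15, matching y values: none (0 points).
Total affine count: 23.
Full point count |E(F_23)| = 23 + 1 = 24.
Hasse bound: |24 − (23+1)| = |0| = 0 ≤ 2√23 ≈ 9.5917 ✓.


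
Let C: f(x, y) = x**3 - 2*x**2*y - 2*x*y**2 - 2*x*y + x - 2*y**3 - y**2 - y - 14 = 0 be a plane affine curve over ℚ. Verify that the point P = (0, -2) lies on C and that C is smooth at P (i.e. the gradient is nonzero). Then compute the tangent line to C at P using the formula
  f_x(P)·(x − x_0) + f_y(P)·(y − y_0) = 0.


Tangent line at P: -3*x - 21*y - 42 = 0.

Step 1: f(0, -2) = 0, so P lies on C.
Step 2: partial derivatives
  f_x(x, y) = 3*x**2 - 4*x*y - 2*y**2 - 2*y + 1, f_y(x, y) = -2*x**2 - 4*x*y - 2*x - 6*y**2 - 2*y - 1.
  f_x(P) = -3, f_y(P) = -21 (gradient nonzero, so P is smooth).
Step 3: tangent line at P: -3·(x − 0) + -21·(y − -2) = 0.
Expanding: -3*x - 21*y - 42 = 0.


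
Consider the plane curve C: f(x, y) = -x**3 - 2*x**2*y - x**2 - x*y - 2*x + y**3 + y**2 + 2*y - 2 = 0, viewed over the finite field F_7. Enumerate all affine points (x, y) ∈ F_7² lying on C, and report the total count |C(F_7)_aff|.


Affine F_7-points: {(0, 2), (1, 4), (3, 2), (4, 6), (5, 4), (6, 0), (6, 2), (6, 4)}; count = 8.

For each of the 49 pairs (x, y) ∈ F_7², evaluate f(x, y) mod 7. Record the zeros.
  x = 0: [0↦5, 1↦2, 2↦0, 3↦5, 4↦2, 5↦4, 6↦3]  zeros at y ∈ {2}
  x = 1: [0↦1, 1↦2, 2↦4, 3↦6, 4↦0, 5↦6, 6↦2]  zeros at y ∈ {4}
  x = 2: [0↦3, 1↦4, 2↦6, 3↦1, 4↦2, 5↦1, 6↦4]  zeros at y ∈ ∅
  x = 3: [0↦5, 1↦2, 2↦0, 3↦5, 4↦2, 5↦4, 6↦3]  zeros at y ∈ {2}
  x = 4: [0↦1, 1↦4, 2↦1, 3↦5, 4↦1, 5↦2, 6↦0]  zeros at y ∈ {6}
  x = 5: [0↦6, 1↦4, 2↦3, 3↦2, 4↦0, 5↦3, 6↦3]  zeros at y ∈ {4}
  x = 6: [0↦0, 1↦3, 2↦0, 3↦4, 4↦0, 5↦1, 6↦6]  zeros at y ∈ {0, 2, 4}
Collecting zeros: affine points = {(0, 2), (1, 4), (3, 2), (4, 6), (5, 4), (6, 0), (6, 2), (6, 4)}.
Total count |C(F_7)_aff| = 8.


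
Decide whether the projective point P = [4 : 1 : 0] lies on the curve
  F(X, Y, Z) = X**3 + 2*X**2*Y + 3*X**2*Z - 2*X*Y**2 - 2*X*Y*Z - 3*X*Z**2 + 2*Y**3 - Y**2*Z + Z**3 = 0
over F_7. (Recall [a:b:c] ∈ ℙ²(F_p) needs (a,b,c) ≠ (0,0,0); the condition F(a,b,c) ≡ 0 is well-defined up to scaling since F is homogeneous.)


F(4,1,0) ≡ 6 (mod 7); P is NOT on the curve.

Evaluate F(4, 1, 0) term-by-term (mod 7).
  X**3 ↦ 1·64·1·1 = 64
  2*X**2*Y ↦ 2·16·1·1 = 32
  3*X**2*Z ↦ 3·16·1·0 = 0
  -2*X*Y**2 ↦ -2·4·1·1 = -8
  -2*X*Y*Z ↦ -2·4·1·0 = 0
  -3*X*Z**2 ↦ -3·4·1·0 = 0
  2*Y**3 ↦ 2·1·1·1 = 2
  -Y**2*Z ↦ -1·1·1·0 = 0
  Z**3 ↦ 1·1·1·0 = 0
Sum: F(4, 1, 0) = (64) + (32) + (0) + (-8) + (0) + (0) + (2) + (0) + (0) = 90.
Reducing mod 7: 90 ≡ 6 (mod 7).
Since F(a, b, c) ≡ 6 ≠ 0 (mod 7), P does NOT lie on the curve.


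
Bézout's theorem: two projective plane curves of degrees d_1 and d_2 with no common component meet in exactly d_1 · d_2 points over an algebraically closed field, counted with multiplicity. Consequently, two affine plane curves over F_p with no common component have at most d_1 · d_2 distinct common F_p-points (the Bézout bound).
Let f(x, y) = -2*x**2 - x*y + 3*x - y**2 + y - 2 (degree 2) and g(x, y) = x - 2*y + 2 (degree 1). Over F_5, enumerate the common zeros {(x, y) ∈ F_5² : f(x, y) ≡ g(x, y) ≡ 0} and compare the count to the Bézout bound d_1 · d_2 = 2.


Common zeros: {(2, 2), (4, 3)}; count = 2; Bézout bound = 2.

deg(f) = 2, deg(g) = 1, so Bézout bound = 2.
Scan x ∈ F_5. For each x, list the y ∈ F_5 with f(x, y) ≡ 0 and those with g(x, y) ≡ 0 (mod 5); the common zeros in that column are the intersection.
  x = 0: f ≡ 0 at y ∈ ∅; g ≡ 0 at y ∈ {1}; common: ∅.
  x = 1: f ≡ 0 at y ∈ {2, 3}; g ≡ 0 at y ∈ {4}; common: ∅.
  x = 2: f ≡ 0 at y ∈ {2}; g ≡ 0 at y ∈ {2}; common: {2}.
  x = 3: f ≡ 0 at y ∈ {4}; g ≡ 0 at y ∈ {0}; common: ∅.
  x = 4: f ≡ 0 at y ∈ {3, 4}; g ≡ 0 at y ∈ {3}; common: {3}.
Collecting: common zeros = {(2, 2), (4, 3)}, so the count is 2.
Comparison with the Bézout bound: 2 ≤ 2 = deg(f)·deg(g), as expected for curves with no common component (the bound is attained).


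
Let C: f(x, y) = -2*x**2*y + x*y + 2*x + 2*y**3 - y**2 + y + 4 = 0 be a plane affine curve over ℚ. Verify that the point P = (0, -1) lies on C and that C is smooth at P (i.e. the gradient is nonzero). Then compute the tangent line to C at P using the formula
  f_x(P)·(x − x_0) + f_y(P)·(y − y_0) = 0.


Tangent line at P: x + 9*y + 9 = 0.

Step 1: f(0, -1) = 0, so P lies on C.
Step 2: partial derivatives
  f_x(x, y) = -4*x*y + y + 2, f_y(x, y) = -2*x**2 + x + 6*y**2 - 2*y + 1.
  f_x(P) = 1, f_y(P) = 9 (gradient nonzero, so P is smooth).
Step 3: tangent line at P: 1·(x − 0) + 9·(y − -1) = 0.
Expanding: x + 9*y + 9 = 0.


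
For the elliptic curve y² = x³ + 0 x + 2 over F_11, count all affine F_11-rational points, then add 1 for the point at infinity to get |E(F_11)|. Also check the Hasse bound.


Affine points = {(1, 5), (1, 6), (4, 0), (6, 3), (6, 8), (7, 2), (7, 9), (9, 4), (9, 7), (10, 1), (10, 10)}; affine count = 11; |E(F_11)| = 12.

Discriminant check: Δ ∝ 4a³ + 27b² = 4·0³ + 27·2² = 4·0 + 27·4 ≡ 9 (mod 11). Nonzero ⇒ E is nonsingular.
For each x ∈ F_11, compute rhs = x³ + 0·x + 2 mod 11, then count y ∈ F_11 with y² ≡ rhs.
  x = 0: rhs = 2, matching y values: none (0 points).
  x = 1: rhs = 3, matching y values: 5, 6 (2 points).
  x = 2: rhs = 10, matching y values: none (0 points).
  x = 3: rhs = 7, matching y values: none (0 points).
  x = 4: rhs = 0, matching y values: 0 (1 points).
  x = 5: rhs = 6, matching y values: none (0 points).
  x = 6: rhs = 9, matching y values: 3, 8 (2 points).
  x = 7: rhs = 4, matching y values: 2, 9 (2 points).
  x = 8: rhs = 8, matching y values: none (0 points).
  x = 9: rhs = 5, matching y values: 4, 7 (2 points).
  x = 10: rhs = 1, matching y values: 1, 10 (2 points).
Total affine count: 11.
Full point count |E(F_11)| = 11 + 1 = 12.
Hasse bound: |12 − (11+1)| = |0| = 0 ≤ 2√11 ≈ 6.6332 ✓.


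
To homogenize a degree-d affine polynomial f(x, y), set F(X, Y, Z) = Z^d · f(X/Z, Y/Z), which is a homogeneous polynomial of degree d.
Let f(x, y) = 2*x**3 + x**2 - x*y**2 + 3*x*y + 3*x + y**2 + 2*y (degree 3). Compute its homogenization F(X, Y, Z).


F(X, Y, Z) = 2*X**3 + X**2*Z - X*Y**2 + 3*X*Y*Z + 3*X*Z**2 + Y**2*Z + 2*Y*Z**2

deg(f) = 3.
Substitute x = X/Z, y = Y/Z into f, then multiply by Z^3.
  monomial 2·x^3·y^0 ↦ 2·X^3·Y^0·Z^0.
  monomial 1·x^2·y^0 ↦ 1·X^2·Y^0·Z^1.
  monomial -1·x^1·y^2 ↦ -1·X^1·Y^2·Z^0.
  monomial 3·x^1·y^1 ↦ 3·X^1·Y^1·Z^1.
  monomial 3·x^1·y^0 ↦ 3·X^1·Y^0·Z^2.
  monomial 1·x^0·y^2 ↦ 1·X^0·Y^2·Z^1.
  monomial 2·x^0·y^1 ↦ 2·X^0·Y^1·Z^2.
Collecting: F(X, Y, Z) = 2*X**3 + X**2*Z - X*Y**2 + 3*X*Y*Z + 3*X*Z**2 + Y**2*Z + 2*Y*Z**2.


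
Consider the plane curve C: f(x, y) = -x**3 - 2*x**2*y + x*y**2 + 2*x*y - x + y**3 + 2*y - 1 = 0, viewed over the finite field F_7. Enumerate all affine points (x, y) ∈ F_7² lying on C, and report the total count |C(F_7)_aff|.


Affine F_7-points: {(2, 3), (2, 4), (2, 5), (3, 3), (3, 5), (6, 5)}; count = 6.

For each of the 49 pairs (x, y) ∈ F_7², evaluate f(x, y) mod 7. Record the zeros.
  x = 0: [0↦6, 1↦2, 2↦4, 3↦4, 4↦1, 5↦1, 6↦3]  zeros at y ∈ ∅
  x = 1: [0↦4, 1↦1, 2↦6, 3↦4, 4↦1, 5↦3, 6↦2]  zeros at y ∈ ∅
  x = 2: [0↦3, 1↦4, 2↦1, 3↦0, 4↦0, 5↦0, 6↦6]  zeros at y ∈ {3, 4, 5}
  x = 3: [0↦4, 1↦5, 2↦4, 3↦0, 4↦6, 5↦0, 6↦2]  zeros at y ∈ {3, 5}
  x = 4: [0↦1, 1↦5, 2↦2, 3↦5, 4↦6, 5↦4, 6↦5]  zeros at y ∈ ∅
  x = 5: [0↦2, 1↦5, 2↦3, 3↦2, 4↦1, 5↦6, 6↦2]  zeros at y ∈ ∅
  x = 6: [0↦1, 1↦6, 2↦1, 3↦6, 4↦6, 5↦0, 6↦1]  zeros at y ∈ {5}
Collecting zeros: affine points = {(2, 3), (2, 4), (2, 5), (3, 3), (3, 5), (6, 5)}.
Total count |C(F_7)_aff| = 6.


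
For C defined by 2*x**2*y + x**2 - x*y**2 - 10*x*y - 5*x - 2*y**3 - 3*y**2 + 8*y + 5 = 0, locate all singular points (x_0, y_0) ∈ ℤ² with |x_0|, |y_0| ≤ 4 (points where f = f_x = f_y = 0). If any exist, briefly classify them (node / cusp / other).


Singular points: {(2, -1)}; classification: node.

Compute partial derivatives:
  f_x = 4*x*y + 2*x - y**2 - 10*y - 5.
  f_y = 2*x**2 - 2*x*y - 10*x - 6*y**2 - 6*y + 8.
Scan x_0 ∈ {−4, ..., 4}. For each x_0, f_y(x_0, y) is a polynomial in y; find its integer roots y ∈ {−4, ..., 4}, then test f_x and f at those candidates.
  x = -4: f_y(-4, y) = -6*y**2 + 2*y + 80; no integer root y with |y| ≤ 4.
  x = -3: f_y(-3, y) = 56 - 6*y**2; no integer root y with |y| ≤ 4.
  x = -2: f_y(-2, y) = -6*y**2 - 2*y + 36; no integer root y with |y| ≤ 4.
  x = -1: f_y(-1, y) = -6*y**2 - 4*y + 20; no integer root y with |y| ≤ 4.
  x = 0: f_y(0, y) = -6*y**2 - 6*y + 8; no integer root y with |y| ≤ 4.
  x = 1: f_y(1, y) = -6*y**2 - 8*y; vanishes at y ∈ {0}. (1, 0): f_x = -3 ≠ 0.
  x = 2: f_y(2, y) = -6*y**2 - 10*y - 4; vanishes at y ∈ {-1}. (2, -1): f_x = 0, f = 0 — SINGULAR.
  x = 3: f_y(3, y) = -6*y**2 - 12*y - 4; no integer root y with |y| ≤ 4.
  x = 4: f_y(4, y) = -6*y**2 - 14*y; vanishes at y ∈ {0}. (4, 0): f_x = 3 ≠ 0.
Only singular point on the grid: (2, -1).
Classify: substitute x = 2 + u, y = -1 + v and expand: f = 2*u**2*v - u**2 - u*v**2 - 2*v**3 + v**2.
No constant or linear terms (consistent with a singular point). Quadratic part: -u**2 + v**2. Cubic part: 2*u**2*v - u*v**2 - 2*v**3.
The quadratic part v**2 - u**2 = (v − u)(v + u) splits into two distinct linear factors, so there are two distinct tangent lines y − -1 = ±(x − 2) — this is a node (ordinary double point).
Classification: node.


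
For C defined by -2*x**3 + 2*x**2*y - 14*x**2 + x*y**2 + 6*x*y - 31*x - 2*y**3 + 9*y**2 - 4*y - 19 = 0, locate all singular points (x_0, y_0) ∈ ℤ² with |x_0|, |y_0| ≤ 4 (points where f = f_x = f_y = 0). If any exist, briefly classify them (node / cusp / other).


Singular points: {(-2, 1)}; classification: cusp.

Compute partial derivatives:
  f_x = -6*x**2 + 4*x*y - 28*x + y**2 + 6*y - 31.
  f_y = 2*x**2 + 2*x*y + 6*x - 6*y**2 + 18*y - 4.
Scan x_0 ∈ {−4, ..., 4}. For each x_0, f_y(x_0, y) is a polynomial in y; find its integer roots y ∈ {−4, ..., 4}, then test f_x and f at those candidates.
  x = -4: f_y(-4, y) = -6*y**2 + 10*y + 4; vanishes at y ∈ {2}. (-4, 2): f_x = -31 ≠ 0.
  x = -3: f_y(-3, y) = -6*y**2 + 12*y - 4; no integer root y with |y| ≤ 4.
  x = -2: f_y(-2, y) = -6*y**2 + 14*y - 8; vanishes at y ∈ {1}. (-2, 1): f_x = 0, f = 0 — SINGULAR.
  x = -1: f_y(-1, y) = -6*y**2 + 16*y - 8; vanishes at y ∈ {2}. (-1, 2): f_x = -1 ≠ 0.
  x = 0: f_y(0, y) = -6*y**2 + 18*y - 4; no integer root y with |y| ≤ 4.
  x = 1: f_y(1, y) = -6*y**2 + 20*y + 4; no integer root y with |y| ≤ 4.
  x = 2: f_y(2, y) = -6*y**2 + 22*y + 16; no integer root y with |y| ≤ 4.
  x = 3: f_y(3, y) = -6*y**2 + 24*y + 32; no integer root y with |y| ≤ 4.
  x = 4: f_y(4, y) = -6*y**2 + 26*y + 52; no integer root y with |y| ≤ 4.
Only singular point on the grid: (-2, 1).
Classify: substitute x = -2 + u, y = 1 + v and expand: f = -2*u**3 + 2*u**2*v + u*v**2 - 2*v**3 + v**2.
No constant or linear terms (consistent with a singular point). Quadratic part: v**2. Cubic part: -2*u**3 + 2*u**2*v + u*v**2 - 2*v**3.
The quadratic part v**2 is a perfect square, so there is a single (double) tangent line v = 0, i.e. y = 1. Restricting the cubic part to that line (v = 0) leaves -2*u**3 ≠ 0, so f is not divisible by v and the branch is v² ≈ 2*u**3 to lowest order — this is a cusp.
Classification: cusp.


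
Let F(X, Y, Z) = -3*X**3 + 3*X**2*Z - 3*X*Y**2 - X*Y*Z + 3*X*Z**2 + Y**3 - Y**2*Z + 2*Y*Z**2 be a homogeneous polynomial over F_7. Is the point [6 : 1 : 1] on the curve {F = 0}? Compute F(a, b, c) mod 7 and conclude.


F(6,1,1) ≡ 2 (mod 7); P is NOT on the curve.

Evaluate F(6, 1, 1) term-by-term (mod 7).
  -3*X**3 ↦ -3·216·1·1 = -648
  3*X**2*Z ↦ 3·36·1·1 = 108
  -3*X*Y**2 ↦ -3·6·1·1 = -18
  -X*Y*Z ↦ -1·6·1·1 = -6
  3*X*Z**2 ↦ 3·6·1·1 = 18
  Y**3 ↦ 1·1·1·1 = 1
  -Y**2*Z ↦ -1·1·1·1 = -1
  2*Y*Z**2 ↦ 2·1·1·1 = 2
Sum: F(6, 1, 1) = (-648) + (108) + (-18) + (-6) + (18) + (1) + (-1) + (2) = -544.
Reducing mod 7: -544 ≡ 2 (mod 7).
Since F(a, b, c) ≡ 2 ≠ 0 (mod 7), P does NOT lie on the curve.


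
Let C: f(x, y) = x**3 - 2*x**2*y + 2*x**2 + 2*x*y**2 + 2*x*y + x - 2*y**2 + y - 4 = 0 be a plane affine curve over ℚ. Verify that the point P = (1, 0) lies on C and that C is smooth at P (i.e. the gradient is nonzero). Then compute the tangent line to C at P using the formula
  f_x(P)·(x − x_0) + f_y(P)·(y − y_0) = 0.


Tangent line at P: 8*x + y - 8 = 0.

Step 1: f(1, 0) = 0, so P lies on C.
Step 2: partial derivatives
  f_x(x, y) = 3*x**2 - 4*x*y + 4*x + 2*y**2 + 2*y + 1, f_y(x, y) = -2*x**2 + 4*x*y + 2*x - 4*y + 1.
  f_x(P) = 8, f_y(P) = 1 (gradient nonzero, so P is smooth).
Step 3: tangent line at P: 8·(x − 1) + 1·(y − 0) = 0.
Expanding: 8*x + y - 8 = 0.


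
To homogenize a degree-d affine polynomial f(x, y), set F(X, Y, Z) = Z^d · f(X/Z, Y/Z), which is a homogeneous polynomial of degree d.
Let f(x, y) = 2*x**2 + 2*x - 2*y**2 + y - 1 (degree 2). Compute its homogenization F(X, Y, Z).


F(X, Y, Z) = 2*X**2 + 2*X*Z - 2*Y**2 + Y*Z - Z**2

deg(f) = 2.
Substitute x = X/Z, y = Y/Z into f, then multiply by Z^2.
  monomial 2·x^2·y^0 ↦ 2·X^2·Y^0·Z^0.
  monomial 2·x^1·y^0 ↦ 2·X^1·Y^0·Z^1.
  monomial -2·x^0·y^2 ↦ -2·X^0·Y^2·Z^0.
  monomial 1·x^0·y^1 ↦ 1·X^0·Y^1·Z^1.
  monomial -1·x^0·y^0 ↦ -1·X^0·Y^0·Z^2.
Collecting: F(X, Y, Z) = 2*X**2 + 2*X*Z - 2*Y**2 + Y*Z - Z**2.


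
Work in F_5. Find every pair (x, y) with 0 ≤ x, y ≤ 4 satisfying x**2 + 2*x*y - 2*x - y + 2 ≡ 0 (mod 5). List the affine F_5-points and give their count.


Affine F_5-points: {(0, 2), (1, 4), (2, 1), (3, 0), (3, 1), (3, 2), (3, 3), (3, 4), (4, 0)}; count = 9.

For each of the 25 pairs (x, y) ∈ F_5², evaluate f(x, y) mod 5. Record the zeros.
  x = 0: [0↦2, 1↦1, 2↦0, 3↦4, 4↦3]  zeros at y ∈ {2}
  x = 1: [0↦1, 1↦2, 2↦3, 3↦4, 4↦0]  zeros at y ∈ {4}
  x = 2: [0↦2, 1↦0, 2↦3, 3↦1, 4↦4]  zeros at y ∈ {1}
  x = 3: [0↦0, 1↦0, 2↦0, 3↦0, 4↦0]  zeros at y ∈ {0, 1, 2, 3, 4}
  x = 4: [0↦0, 1↦2, 2↦4, 3↦1, 4↦3]  zeros at y ∈ {0}
Collecting zeros: affine points = {(0, 2), (1, 4), (2, 1), (3, 0), (3, 1), (3, 2), (3, 3), (3, 4), (4, 0)}.
Total count |C(F_5)_aff| = 9.


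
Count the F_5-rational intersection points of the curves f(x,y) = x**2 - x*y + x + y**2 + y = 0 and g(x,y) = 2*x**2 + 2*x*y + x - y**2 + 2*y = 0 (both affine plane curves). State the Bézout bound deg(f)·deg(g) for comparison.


Common zeros: {(0, 0)}; count = 1; Bézout bound = 4.

deg(f) = 2, deg(g) = 2, so Bézout bound = 4.
Scan x ∈ F_5. For each x, list the y ∈ F_5 with f(x, y) ≡ 0 and those with g(x, y) ≡ 0 (mod 5); the common zeros in that column are the intersection.
  x = 0: f ≡ 0 at y ∈ {0, 4}; g ≡ 0 at y ∈ {0, 2}; common: {0}.
  x = 1: f ≡ 0 at y ∈ ∅; g ≡ 0 at y ∈ ∅; common: ∅.
  x = 2: f ≡ 0 at y ∈ ∅; g ≡ 0 at y ∈ {0, 1}; common: ∅.
  x = 3: f ≡ 0 at y ∈ {3, 4}; g ≡ 0 at y ∈ ∅; common: ∅.
  x = 4: f ≡ 0 at y ∈ {0, 3}; g ≡ 0 at y ∈ {1, 4}; common: ∅.
Collecting: common zeros = {(0, 0)}, so the count is 1.
Comparison with the Bézout bound: 1 ≤ 4 = deg(f)·deg(g), as expected for curves with no common component (the affine F_5-count falls short of the bound because intersections may lie at infinity, over extension fields, or carry multiplicity).


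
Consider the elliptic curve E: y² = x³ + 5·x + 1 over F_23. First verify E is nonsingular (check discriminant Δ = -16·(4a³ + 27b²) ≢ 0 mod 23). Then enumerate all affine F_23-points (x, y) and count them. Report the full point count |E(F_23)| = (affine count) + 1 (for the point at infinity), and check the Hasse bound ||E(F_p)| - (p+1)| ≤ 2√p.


Affine points = {(0, 1), (0, 22), (4, 4), (4, 19), (5, 6), (5, 17), (8, 1), (8, 22), (9, 4), (9, 19), (10, 4), (10, 19), (12, 8), (12, 15), (13, 3), (13, 20), (14, 3), (14, 20), (15, 1), (15, 22), (17, 10), (17, 13), (18, 9), (18, 14), (19, 3), (19, 20), (21, 11), (21, 12), (22, 8), (22, 15)}; affine count = 30; |E(F_23)| = 31.

Discriminant check: Δ ∝ 4a³ + 27b² = 4·5³ + 27·1² = 4·125 + 27·1 ≡ 21 (mod 23). Nonzero ⇒ E is nonsingular.
For each x ∈ F_23, compute rhs = x³ + 5·x + 1 mod 23, then count y ∈ F_23 with y² ≡ rhs.
  x = 0: rhs = 1, matching y values: 1, 22 (2 points).
  x = 1: rhs = 7, matching y values: none (0 points).
  x = 2: rhs = 19, matching y values: none (0 points).
  x = 3: rhs = 20, matching y values: none (0 points).
  x = 4: rhs = 16, matching y values: 4, 19 (2 points).
  x = 5: rhs = 13, matching y values: 6, 17 (2 points).
  x = 6: rhs = 17, matching y values: none (0 points).
  x = 7: rhs = 11, matching y values: none (0 points).
  x = 8: rhs = 1, matching y values: 1, 22 (2 points).
  x = 9: rhs = 16, matching y values: 4, 19 (2 points).
  x = 10: rhs = 16, matching y values: 4, 19 (2 points).
  x = 11: rhs = 7, matching y values: none (0 points).
  x = 12: rhs = 18, matching y values: 8, 15 (2 points).
  x = 13: rhs = 9, matching y values: 3, 20 (2 points).
  x = 14: rhs = 9, matching y values: 3, 20 (2 points).
  x = 15: rhs = 1, matching y values: 1, 22 (2 points).
  x = 16: rhs = 14, matching y values: none (0 points).
  x = 17: rhs = 8, matching y values: 10, 13 (2 points).
  x = 18: rhs = 12, matching y values: 9, 14 (2 points).
  x = 19: rhs = 9, matching y values: 3, 20 (2 points).
  x = 20: rhs = 5, matching y values: none (0 points).
  x = 21: rhs = 6, matching y values: 11, 12 (2 points).
  x = 22: rhs = 18, matching y values: 8, 15 (2 points).
Total affine count: 30.
Full point count |E(F_23)| = 30 + 1 = 31.
Hasse bound: |31 − (23+1)| = |7| = 7 ≤ 2√23 ≈ 9.5917 ✓.


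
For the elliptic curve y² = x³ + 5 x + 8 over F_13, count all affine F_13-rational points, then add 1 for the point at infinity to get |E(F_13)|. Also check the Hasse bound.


Affine points = {(1, 1), (1, 12), (2, 0), (4, 1), (4, 12), (7, 3), (7, 10), (8, 1), (8, 12), (11, 4), (11, 9)}; affine count = 11; |E(F_13)| = 12.

Discriminant check: Δ ∝ 4a³ + 27b² = 4·5³ + 27·8² = 4·125 + 27·64 ≡ 5 (mod 13). Nonzero ⇒ E is nonsingular.
For each x ∈ F_13, compute rhs = x³ + 5·x + 8 mod 13, then count y ∈ F_13 with y² ≡ rhs.
  x = 0: rhs = 8, matching y values: none (0 points).
  x = 1: rhs = 1, matching y values: 1, 12 (2 points).
  x = 2: rhs = 0, matching y values: 0 (1 points).
  x = 3: rhs = 11, matching y values: none (0 points).
  x = 4: rhs = 1, matching y values: 1, 12 (2 points).
  x = 5: rhs = 2, matching y values: none (0 points).
  x = 6: rhs = 7, matching y values: none (0 points).
  x = 7: rhs = 9, matching y values: 3, 10 (2 points).
  x = 8: rhs = 1, matching y values: 1, 12 (2 points).
  x = 9: rhs = 2, matching y values: none (0 points).
  x = 10: rhs = 5, matching y values: none (0 points).
  x = 11: rhs = 3, matching y values: 4, 9 (2 points).
  x = 12: rhs = 2, matching y values: none (0 points).
Total affine count: 11.
Full point count |E(F_13)| = 11 + 1 = 12.
Hasse bound: |12 − (13+1)| = |-2| = 2 ≤ 2√13 ≈ 7.2111 ✓.


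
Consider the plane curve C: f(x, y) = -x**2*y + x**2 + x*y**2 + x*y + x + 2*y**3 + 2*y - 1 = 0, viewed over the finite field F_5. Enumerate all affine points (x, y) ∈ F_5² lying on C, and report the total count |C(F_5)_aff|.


Affine F_5-points: {(0, 4), (1, 2), (1, 3), (2, 0), (2, 4), (3, 3), (4, 1)}; count = 7.

For each of the 25 pairs (x, y) ∈ F_5², evaluate f(x, y) mod 5. Record the zeros.
  x = 0: [0↦4, 1↦3, 2↦4, 3↦4, 4↦0]  zeros at y ∈ {4}
  x = 1: [0↦1, 1↦1, 2↦0, 3↦0, 4↦3]  zeros at y ∈ {2, 3}
  x = 2: [0↦0, 1↦4, 2↦4, 3↦2, 4↦0]  zeros at y ∈ {0, 4}
  x = 3: [0↦1, 1↦2, 2↦1, 3↦0, 4↦1]  zeros at y ∈ {3}
  x = 4: [0↦4, 1↦0, 2↦1, 3↦4, 4↦1]  zeros at y ∈ {1}
Collecting zeros: affine points = {(0, 4), (1, 2), (1, 3), (2, 0), (2, 4), (3, 3), (4, 1)}.
Total count |C(F_5)_aff| = 7.


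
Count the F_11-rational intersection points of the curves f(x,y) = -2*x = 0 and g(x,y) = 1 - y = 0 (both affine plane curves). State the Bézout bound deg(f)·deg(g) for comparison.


Common zeros: {(0, 1)}; count = 1; Bézout bound = 1.

deg(f) = 1, deg(g) = 1, so Bézout bound = 1.
Scan x ∈ F_11. For each x, list the y ∈ F_11 with f(x, y) ≡ 0 and those with g(x, y) ≡ 0 (mod 11); the common zeros in that column are the intersection.
  x = 0: f ≡ 0 at y ∈ {0, 1, 2, 3, 4, 5, 6, 7, 8, 9, 10}; g ≡ 0 at y ∈ {1}; common: {1}.
  x = 1: f ≡ 0 at y ∈ ∅; g ≡ 0 at y ∈ {1}; common: ∅.
  x = 2: f ≡ 0 at y ∈ ∅; g ≡ 0 at y ∈ {1}; common: ∅.
  x = 3: f ≡ 0 at y ∈ ∅; g ≡ 0 at y ∈ {1}; common: ∅.
  x = 4: f ≡ 0 at y ∈ ∅; g ≡ 0 at y ∈ {1}; common: ∅.
  x = 5: f ≡ 0 at y ∈ ∅; g ≡ 0 at y ∈ {1}; common: ∅.
  x = 6: f ≡ 0 at y ∈ ∅; g ≡ 0 at y ∈ {1}; common: ∅.
  x = 7: f ≡ 0 at y ∈ ∅; g ≡ 0 at y ∈ {1}; common: ∅.
  x = 8: f ≡ 0 at y ∈ ∅; g ≡ 0 at y ∈ {1}; common: ∅.
  x = 9: f ≡ 0 at y ∈ ∅; g ≡ 0 at y ∈ {1}; common: ∅.
  x = 10: f ≡ 0 at y ∈ ∅; g ≡ 0 at y ∈ {1}; common: ∅.
Collecting: common zeros = {(0, 1)}, so the count is 1.
Comparison with the Bézout bound: 1 ≤ 1 = deg(f)·deg(g), as expected for curves with no common component (the bound is attained).


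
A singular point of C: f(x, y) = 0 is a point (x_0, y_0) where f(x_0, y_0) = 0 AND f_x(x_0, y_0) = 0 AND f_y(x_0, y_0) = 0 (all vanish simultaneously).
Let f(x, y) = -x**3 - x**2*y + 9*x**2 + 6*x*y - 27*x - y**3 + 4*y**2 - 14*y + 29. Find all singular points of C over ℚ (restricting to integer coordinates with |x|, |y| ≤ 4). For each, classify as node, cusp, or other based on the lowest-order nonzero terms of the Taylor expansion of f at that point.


Singular points: {(3, 1)}; classification: node.

Compute partial derivatives:
  f_x = -3*x**2 - 2*x*y + 18*x + 6*y - 27.
  f_y = -x**2 + 6*x - 3*y**2 + 8*y - 14.
Scan x_0 ∈ {−4, ..., 4}. For each x_0, f_y(x_0, y) is a polynomial in y; find its integer roots y ∈ {−4, ..., 4}, then test f_x and f at those candidates.
  x = -4: f_y(-4, y) = -3*y**2 + 8*y - 54; no integer root y with |y| ≤ 4.
  x = -3: f_y(-3, y) = -3*y**2 + 8*y - 41; no integer root y with |y| ≤ 4.
  x = -2: f_y(-2, y) = -3*y**2 + 8*y - 30; no integer root y with |y| ≤ 4.
  x = -1: f_y(-1, y) = -3*y**2 + 8*y - 21; no integer root y with |y| ≤ 4.
  x = 0: f_y(0, y) = -3*y**2 + 8*y - 14; no integer root y with |y| ≤ 4.
  x = 1: f_y(1, y) = -3*y**2 + 8*y - 9; no integer root y with |y| ≤ 4.
  x = 2: f_y(2, y) = -3*y**2 + 8*y - 6; no integer root y with |y| ≤ 4.
  x = 3: f_y(3, y) = -3*y**2 + 8*y - 5; vanishes at y ∈ {1}. (3, 1): f_x = 0, f = 0 — SINGULAR.
  x = 4: f_y(4, y) = -3*y**2 + 8*y - 6; no integer root y with |y| ≤ 4.
Only singular point on the grid: (3, 1).
Classify: substitute x = 3 + u, y = 1 + v and expand: f = -u**3 - u**2*v - u**2 - v**3 + v**2.
No constant or linear terms (consistent with a singular point). Quadratic part: -u**2 + v**2. Cubic part: -u**3 - u**2*v - v**3.
The quadratic part v**2 - u**2 = (v − u)(v + u) splits into two distinct linear factors, so there are two distinct tangent lines y − 1 = ±(x − 3) — this is a node (ordinary double point).
Classification: node.


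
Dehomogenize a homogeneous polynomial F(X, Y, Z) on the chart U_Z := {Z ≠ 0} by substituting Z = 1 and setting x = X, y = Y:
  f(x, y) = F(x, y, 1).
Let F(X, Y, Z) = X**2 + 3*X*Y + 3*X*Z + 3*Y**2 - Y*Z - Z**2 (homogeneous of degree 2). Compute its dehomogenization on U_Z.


f(x, y) = x**2 + 3*x*y + 3*x + 3*y**2 - y - 1

On U_Z we set Z = 1. Each monomial c·X^i·Y^j·Z^k in F becomes c·x^i·y^j·1^k = c·x^i·y^j.
Substituting Z = 1: F(X, Y, 1) = x**2 + 3*x*y + 3*x + 3*y**2 - y - 1.
Note: deg(f) ≤ deg(F) = 2; strict inequality happens when F is divisible by Z (lost terms).


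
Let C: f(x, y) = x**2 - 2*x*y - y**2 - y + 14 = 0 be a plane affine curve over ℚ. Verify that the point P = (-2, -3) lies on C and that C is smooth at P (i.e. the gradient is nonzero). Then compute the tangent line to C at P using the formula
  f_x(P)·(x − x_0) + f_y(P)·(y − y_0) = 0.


Tangent line at P: 2*x + 9*y + 31 = 0.

Step 1: f(-2, -3) = 0, so P lies on C.
Step 2: partial derivatives
  f_x(x, y) = 2*x - 2*y, f_y(x, y) = -2*x - 2*y - 1.
  f_x(P) = 2, f_y(P) = 9 (gradient nonzero, so P is smooth).
Step 3: tangent line at P: 2·(x − -2) + 9·(y − -3) = 0.
Expanding: 2*x + 9*y + 31 = 0.


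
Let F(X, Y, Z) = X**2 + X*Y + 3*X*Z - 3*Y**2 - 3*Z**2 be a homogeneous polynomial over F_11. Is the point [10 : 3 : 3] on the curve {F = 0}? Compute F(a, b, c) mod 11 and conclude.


F(10,3,3) ≡ 1 (mod 11); P is NOT on the curve.

Evaluate F(10, 3, 3) term-by-term (mod 11).
  X**2 ↦ 1·100·1·1 = 100
  X*Y ↦ 1·10·3·1 = 30
  3*X*Z ↦ 3·10·1·3 = 90
  -3*Y**2 ↦ -3·1·9·1 = -27
  -3*Z**2 ↦ -3·1·1·9 = -27
Sum: F(10, 3, 3) = (100) + (30) + (90) + (-27) + (-27) = 166.
Reducing mod 11: 166 ≡ 1 (mod 11).
Since F(a, b, c) ≡ 1 ≠ 0 (mod 11), P does NOT lie on the curve.


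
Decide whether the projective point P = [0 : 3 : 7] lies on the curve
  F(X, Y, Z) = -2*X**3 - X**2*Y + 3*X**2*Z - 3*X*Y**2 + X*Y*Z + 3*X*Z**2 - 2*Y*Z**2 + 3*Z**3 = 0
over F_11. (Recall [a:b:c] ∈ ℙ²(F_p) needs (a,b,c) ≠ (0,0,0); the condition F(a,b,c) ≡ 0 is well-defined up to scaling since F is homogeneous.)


F(0,3,7) ≡ 9 (mod 11); P is NOT on the curve.

Evaluate F(0, 3, 7) term-by-term (mod 11).
  -2*X**3 ↦ -2·0·1·1 = 0
  -X**2*Y ↦ -1·0·3·1 = 0
  3*X**2*Z ↦ 3·0·1·7 = 0
  -3*X*Y**2 ↦ -3·0·9·1 = 0
  X*Y*Z ↦ 1·0·3·7 = 0
  3*X*Z**2 ↦ 3·0·1·49 = 0
  -2*Y*Z**2 ↦ -2·1·3·49 = -294
  3*Z**3 ↦ 3·1·1·343 = 1029
Sum: F(0, 3, 7) = (0) + (0) + (0) + (0) + (0) + (0) + (-294) + (1029) = 735.
Reducing mod 11: 735 ≡ 9 (mod 11).
Since F(a, b, c) ≡ 9 ≠ 0 (mod 11), P does NOT lie on the curve.


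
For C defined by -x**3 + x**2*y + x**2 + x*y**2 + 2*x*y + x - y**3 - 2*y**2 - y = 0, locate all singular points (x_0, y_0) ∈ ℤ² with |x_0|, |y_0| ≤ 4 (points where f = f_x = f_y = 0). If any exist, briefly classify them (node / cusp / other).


Singular points: {(0, -1)}; classification: cusp.

Compute partial derivatives:
  f_x = -3*x**2 + 2*x*y + 2*x + y**2 + 2*y + 1.
  f_y = x**2 + 2*x*y + 2*x - 3*y**2 - 4*y - 1.
Scan x_0 ∈ {−4, ..., 4}. For each x_0, f_y(x_0, y) is a polynomial in y; find its integer roots y ∈ {−4, ..., 4}, then test f_x and f at those candidates.
  x = -4: f_y(-4, y) = -3*y**2 - 12*y + 7; no integer root y with |y| ≤ 4.
  x = -3: f_y(-3, y) = -3*y**2 - 10*y + 2; no integer root y with |y| ≤ 4.
  x = -2: f_y(-2, y) = -3*y**2 - 8*y - 1; no integer root y with |y| ≤ 4.
  x = -1: f_y(-1, y) = -3*y**2 - 6*y - 2; no integer root y with |y| ≤ 4.
  x = 0: f_y(0, y) = -3*y**2 - 4*y - 1; vanishes at y ∈ {-1}. (0, -1): f_x = 0, f = 0 — SINGULAR.
  x = 1: f_y(1, y) = -3*y**2 - 2*y + 2; no integer root y with |y| ≤ 4.
  x = 2: f_y(2, y) = 7 - 3*y**2; no integer root y with |y| ≤ 4.
  x = 3: f_y(3, y) = -3*y**2 + 2*y + 14; no integer root y with |y| ≤ 4.
  x = 4: f_y(4, y) = -3*y**2 + 4*y + 23; no integer root y with |y| ≤ 4.
Only singular point on the grid: (0, -1).
Classify: substitute x = 0 + u, y = -1 + v and expand: f = -u**3 + u**2*v + u*v**2 - v**3 + v**2.
No constant or linear terms (consistent with a singular point). Quadratic part: v**2. Cubic part: -u**3 + u**2*v + u*v**2 - v**3.
The quadratic part v**2 is a perfect square, so there is a single (double) tangent line v = 0, i.e. y = -1. Restricting the cubic part to that line (v = 0) leaves -u**3 ≠ 0, so f is not divisible by v and the branch is v² ≈ u**3 to lowest order — this is a cusp.
Classification: cusp.


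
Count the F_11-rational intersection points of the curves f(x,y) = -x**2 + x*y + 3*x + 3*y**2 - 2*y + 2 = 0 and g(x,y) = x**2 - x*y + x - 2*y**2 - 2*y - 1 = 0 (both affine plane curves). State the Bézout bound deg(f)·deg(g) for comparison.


Common zeros: ∅; count = 0; Bézout bound = 4.

deg(f) = 2, deg(g) = 2, so Bézout bound = 4.
Scan x ∈ F_11. For each x, list the y ∈ F_11 with f(x, y) ≡ 0 and those with g(x, y) ≡ 0 (mod 11); the common zeros in that column are the intersection.
  x = 0: f ≡ 0 at y ∈ ∅; g ≡ 0 at y ∈ ∅; common: ∅.
  x = 1: f ≡ 0 at y ∈ ∅; g ≡ 0 at y ∈ ∅; common: ∅.
  x = 2: f ≡ 0 at y ∈ ∅; g ≡ 0 at y ∈ {2, 7}; common: ∅.
  x = 3: f ≡ 0 at y ∈ ∅; g ≡ 0 at y ∈ {0, 3}; common: ∅.
  x = 4: f ≡ 0 at y ∈ ∅; g ≡ 0 at y ∈ {1, 7}; common: ∅.
  x = 5: f ≡ 0 at y ∈ ∅; g ≡ 0 at y ∈ ∅; common: ∅.
  x = 6: f ≡ 0 at y ∈ ∅; g ≡ 0 at y ∈ ∅; common: ∅.
  x = 7: f ≡ 0 at y ∈ ∅; g ≡ 0 at y ∈ {0, 1}; common: ∅.
  x = 8: f ≡ 0 at y ∈ ∅; g ≡ 0 at y ∈ ∅; common: ∅.
  x = 9: f ≡ 0 at y ∈ ∅; g ≡ 0 at y ∈ ∅; common: ∅.
  x = 10: f ≡ 0 at y ∈ {6}; g ≡ 0 at y ∈ {2, 3}; common: ∅.
Collecting: common zeros = ∅, so the count is 0.
Comparison with the Bézout bound: 0 ≤ 4 = deg(f)·deg(g), as expected for curves with no common component (the affine F_11-count falls short of the bound because intersections may lie at infinity, over extension fields, or carry multiplicity).


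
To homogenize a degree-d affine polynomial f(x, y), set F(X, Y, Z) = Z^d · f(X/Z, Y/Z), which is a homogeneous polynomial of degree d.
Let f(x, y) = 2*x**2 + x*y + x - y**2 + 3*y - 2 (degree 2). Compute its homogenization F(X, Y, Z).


F(X, Y, Z) = 2*X**2 + X*Y + X*Z - Y**2 + 3*Y*Z - 2*Z**2

deg(f) = 2.
Substitute x = X/Z, y = Y/Z into f, then multiply by Z^2.
  monomial 2·x^2·y^0 ↦ 2·X^2·Y^0·Z^0.
  monomial 1·x^1·y^1 ↦ 1·X^1·Y^1·Z^0.
  monomial 1·x^1·y^0 ↦ 1·X^1·Y^0·Z^1.
  monomial -1·x^0·y^2 ↦ -1·X^0·Y^2·Z^0.
  monomial 3·x^0·y^1 ↦ 3·X^0·Y^1·Z^1.
  monomial -2·x^0·y^0 ↦ -2·X^0·Y^0·Z^2.
Collecting: F(X, Y, Z) = 2*X**2 + X*Y + X*Z - Y**2 + 3*Y*Z - 2*Z**2.
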